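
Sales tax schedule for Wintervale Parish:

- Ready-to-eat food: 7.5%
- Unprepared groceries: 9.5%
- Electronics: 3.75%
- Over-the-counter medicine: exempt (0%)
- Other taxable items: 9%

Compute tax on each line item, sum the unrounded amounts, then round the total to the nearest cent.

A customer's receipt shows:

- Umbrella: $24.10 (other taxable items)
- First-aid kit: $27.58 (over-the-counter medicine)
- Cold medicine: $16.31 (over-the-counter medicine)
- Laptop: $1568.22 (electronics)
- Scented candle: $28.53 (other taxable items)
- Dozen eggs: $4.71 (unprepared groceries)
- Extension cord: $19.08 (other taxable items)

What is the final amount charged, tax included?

$1754.24

Umbrella $24.10: other taxable items → 9% → $2.169
First-aid kit $27.58: over-the-counter medicine → 0% → $0.00
Cold medicine $16.31: over-the-counter medicine → 0% → $0.00
Laptop $1568.22: electronics → 3.75% → $58.80825
Scented candle $28.53: other taxable items → 9% → $2.5677
Dozen eggs $4.71: unprepared groceries → 9.5% → $0.44745
Extension cord $19.08: other taxable items → 9% → $1.7172
Subtotal = $1688.53; unrounded tax = $65.7096 → $65.71; total due = $1754.24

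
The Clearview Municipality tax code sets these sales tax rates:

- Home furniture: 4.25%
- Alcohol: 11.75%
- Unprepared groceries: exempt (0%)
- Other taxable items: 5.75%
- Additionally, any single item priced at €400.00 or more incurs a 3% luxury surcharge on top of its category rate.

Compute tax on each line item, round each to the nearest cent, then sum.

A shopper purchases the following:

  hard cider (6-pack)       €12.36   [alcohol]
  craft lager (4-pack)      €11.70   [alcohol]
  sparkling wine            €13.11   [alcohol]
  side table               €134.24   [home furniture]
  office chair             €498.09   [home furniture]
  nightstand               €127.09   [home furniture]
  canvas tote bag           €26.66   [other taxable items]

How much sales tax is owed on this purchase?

€53.11

Hard cider (6-pack) €12.36: alcohol → 11.75% → €1.45
Craft lager (4-pack) €11.70: alcohol → 11.75% → €1.37
Sparkling wine €13.11: alcohol → 11.75% → €1.54
Side table €134.24: home furniture → 4.25% → €5.71
Office chair €498.09: home furniture → 4.25% + 3% surcharge = 7.25% → €36.11
Nightstand €127.09: home furniture → 4.25% → €5.40
Canvas tote bag €26.66: other taxable items → 5.75% → €1.53
Total tax = €1.45 + €1.37 + €1.54 + €5.71 + €36.11 + €5.40 + €1.53 = €53.11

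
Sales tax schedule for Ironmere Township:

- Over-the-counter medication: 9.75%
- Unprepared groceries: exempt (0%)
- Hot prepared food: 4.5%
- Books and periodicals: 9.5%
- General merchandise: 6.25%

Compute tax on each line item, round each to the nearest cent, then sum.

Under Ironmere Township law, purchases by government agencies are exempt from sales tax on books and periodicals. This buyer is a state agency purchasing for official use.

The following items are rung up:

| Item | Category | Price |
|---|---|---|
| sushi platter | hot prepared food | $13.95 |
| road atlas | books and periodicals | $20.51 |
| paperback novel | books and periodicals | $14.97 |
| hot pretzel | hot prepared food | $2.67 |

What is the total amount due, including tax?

$52.85

Sushi platter $13.95: hot prepared food → 4.5% → $0.63
Road atlas $20.51: books and periodicals, buyer-exempt → 0% → $0.00
Paperback novel $14.97: books and periodicals, buyer-exempt → 0% → $0.00
Hot pretzel $2.67: hot prepared food → 4.5% → $0.12
Subtotal = $52.10; tax = $0.75; total due = $52.85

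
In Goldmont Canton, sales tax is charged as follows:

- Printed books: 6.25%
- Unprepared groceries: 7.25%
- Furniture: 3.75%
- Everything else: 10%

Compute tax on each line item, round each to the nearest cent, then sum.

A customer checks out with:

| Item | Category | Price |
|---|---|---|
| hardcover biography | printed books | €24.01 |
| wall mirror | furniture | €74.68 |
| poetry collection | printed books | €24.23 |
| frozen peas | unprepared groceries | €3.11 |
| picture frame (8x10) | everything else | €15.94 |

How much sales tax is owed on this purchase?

Hardcover biography €24.01: printed books → 6.25% → €1.50
Wall mirror €74.68: furniture → 3.75% → €2.80
Poetry collection €24.23: printed books → 6.25% → €1.51
Frozen peas €3.11: unprepared groceries → 7.25% → €0.23
Picture frame (8x10) €15.94: everything else → 10% → €1.59
Total tax = €1.50 + €2.80 + €1.51 + €0.23 + €1.59 = €7.63

€7.63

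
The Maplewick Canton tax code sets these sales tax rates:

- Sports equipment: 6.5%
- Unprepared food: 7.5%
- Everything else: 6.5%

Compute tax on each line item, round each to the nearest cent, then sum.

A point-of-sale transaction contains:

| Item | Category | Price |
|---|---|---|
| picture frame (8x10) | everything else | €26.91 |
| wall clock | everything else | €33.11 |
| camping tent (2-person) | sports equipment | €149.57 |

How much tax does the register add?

Picture frame (8x10) €26.91: everything else → 6.5% → €1.75
Wall clock €33.11: everything else → 6.5% → €2.15
Camping tent (2-person) €149.57: sports equipment → 6.5% → €9.72
Total tax = €1.75 + €2.15 + €9.72 = €13.62

€13.62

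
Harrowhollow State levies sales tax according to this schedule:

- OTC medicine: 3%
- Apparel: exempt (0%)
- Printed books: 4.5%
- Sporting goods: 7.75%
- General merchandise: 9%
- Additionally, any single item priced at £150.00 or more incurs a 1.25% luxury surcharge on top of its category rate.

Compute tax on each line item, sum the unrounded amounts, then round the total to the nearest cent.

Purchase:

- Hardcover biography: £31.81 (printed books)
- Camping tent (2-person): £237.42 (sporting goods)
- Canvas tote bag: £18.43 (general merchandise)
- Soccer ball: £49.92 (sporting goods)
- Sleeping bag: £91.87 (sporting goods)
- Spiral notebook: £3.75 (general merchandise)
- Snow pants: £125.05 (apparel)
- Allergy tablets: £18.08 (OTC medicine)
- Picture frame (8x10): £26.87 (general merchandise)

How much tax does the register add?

£38.74

Hardcover biography £31.81: printed books → 4.5% → £1.43145
Camping tent (2-person) £237.42: sporting goods → 7.75% + 1.25% surcharge = 9% → £21.3678
Canvas tote bag £18.43: general merchandise → 9% → £1.6587
Soccer ball £49.92: sporting goods → 7.75% → £3.8688
Sleeping bag £91.87: sporting goods → 7.75% → £7.119925
Spiral notebook £3.75: general merchandise → 9% → £0.3375
Snow pants £125.05: apparel → 0% → £0.00
Allergy tablets £18.08: OTC medicine → 3% → £0.5424
Picture frame (8x10) £26.87: general merchandise → 9% → £2.4183
Unrounded tax sum = £38.744875 → £38.74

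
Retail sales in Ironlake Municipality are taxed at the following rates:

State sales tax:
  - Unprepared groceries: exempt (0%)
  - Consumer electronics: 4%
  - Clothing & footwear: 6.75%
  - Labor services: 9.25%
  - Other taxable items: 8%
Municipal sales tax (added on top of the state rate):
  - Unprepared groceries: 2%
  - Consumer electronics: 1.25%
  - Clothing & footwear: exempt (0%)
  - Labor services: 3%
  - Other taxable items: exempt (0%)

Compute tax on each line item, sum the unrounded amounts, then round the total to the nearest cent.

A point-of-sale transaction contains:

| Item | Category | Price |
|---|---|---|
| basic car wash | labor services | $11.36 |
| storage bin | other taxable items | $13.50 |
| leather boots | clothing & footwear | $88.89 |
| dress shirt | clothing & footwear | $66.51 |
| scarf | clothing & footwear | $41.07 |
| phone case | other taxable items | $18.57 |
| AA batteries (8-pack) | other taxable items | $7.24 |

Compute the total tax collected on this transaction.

$17.80

Basic car wash $11.36: labor services → 9.25% + 3% municipal = 12.25% → $1.3916
Storage bin $13.50: other taxable items → 8% + 0% municipal = 8% → $1.08
Leather boots $88.89: clothing & footwear → 6.75% + 0% municipal = 6.75% → $6.000075
Dress shirt $66.51: clothing & footwear → 6.75% + 0% municipal = 6.75% → $4.489425
Scarf $41.07: clothing & footwear → 6.75% + 0% municipal = 6.75% → $2.772225
Phone case $18.57: other taxable items → 8% + 0% municipal = 8% → $1.4856
AA batteries (8-pack) $7.24: other taxable items → 8% + 0% municipal = 8% → $0.5792
Unrounded tax sum = $17.798125 → $17.80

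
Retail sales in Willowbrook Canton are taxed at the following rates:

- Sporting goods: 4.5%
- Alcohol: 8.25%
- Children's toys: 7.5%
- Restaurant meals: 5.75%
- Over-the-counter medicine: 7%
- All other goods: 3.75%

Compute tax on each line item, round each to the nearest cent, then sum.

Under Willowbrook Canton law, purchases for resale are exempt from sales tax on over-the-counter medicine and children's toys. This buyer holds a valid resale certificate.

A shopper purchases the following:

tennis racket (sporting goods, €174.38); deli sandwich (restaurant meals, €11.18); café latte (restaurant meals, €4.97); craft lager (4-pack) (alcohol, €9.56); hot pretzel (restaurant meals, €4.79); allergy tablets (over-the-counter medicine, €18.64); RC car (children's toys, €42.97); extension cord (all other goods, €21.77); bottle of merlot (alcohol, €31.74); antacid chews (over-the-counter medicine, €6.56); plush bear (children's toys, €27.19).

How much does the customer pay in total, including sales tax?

€367.04

Tennis racket €174.38: sporting goods → 4.5% → €7.85
Deli sandwich €11.18: restaurant meals → 5.75% → €0.64
Café latte €4.97: restaurant meals → 5.75% → €0.29
Craft lager (4-pack) €9.56: alcohol → 8.25% → €0.79
Hot pretzel €4.79: restaurant meals → 5.75% → €0.28
Allergy tablets €18.64: over-the-counter medicine, buyer-exempt → 0% → €0.00
RC car €42.97: children's toys, buyer-exempt → 0% → €0.00
Extension cord €21.77: all other goods → 3.75% → €0.82
Bottle of merlot €31.74: alcohol → 8.25% → €2.62
Antacid chews €6.56: over-the-counter medicine, buyer-exempt → 0% → €0.00
Plush bear €27.19: children's toys, buyer-exempt → 0% → €0.00
Subtotal = €353.75; tax = €13.29; total due = €367.04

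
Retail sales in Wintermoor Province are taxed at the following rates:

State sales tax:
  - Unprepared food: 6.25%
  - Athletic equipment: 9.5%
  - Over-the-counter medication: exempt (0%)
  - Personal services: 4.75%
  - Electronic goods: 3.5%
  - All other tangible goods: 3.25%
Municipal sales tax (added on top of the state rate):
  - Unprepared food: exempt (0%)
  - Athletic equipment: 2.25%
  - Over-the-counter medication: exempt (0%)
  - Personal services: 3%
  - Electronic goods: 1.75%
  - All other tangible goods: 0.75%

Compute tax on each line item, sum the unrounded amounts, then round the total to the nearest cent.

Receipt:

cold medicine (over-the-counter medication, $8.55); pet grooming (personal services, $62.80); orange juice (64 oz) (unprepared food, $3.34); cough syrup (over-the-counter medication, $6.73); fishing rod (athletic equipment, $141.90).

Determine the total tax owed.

Cold medicine $8.55: over-the-counter medication → 0% + 0% municipal = 0% → $0.00
Pet grooming $62.80: personal services → 4.75% + 3% municipal = 7.75% → $4.867
Orange juice (64 oz) $3.34: unprepared food → 6.25% + 0% municipal = 6.25% → $0.20875
Cough syrup $6.73: over-the-counter medication → 0% + 0% municipal = 0% → $0.00
Fishing rod $141.90: athletic equipment → 9.5% + 2.25% municipal = 11.75% → $16.67325
Unrounded tax sum = $21.749 → $21.75

$21.75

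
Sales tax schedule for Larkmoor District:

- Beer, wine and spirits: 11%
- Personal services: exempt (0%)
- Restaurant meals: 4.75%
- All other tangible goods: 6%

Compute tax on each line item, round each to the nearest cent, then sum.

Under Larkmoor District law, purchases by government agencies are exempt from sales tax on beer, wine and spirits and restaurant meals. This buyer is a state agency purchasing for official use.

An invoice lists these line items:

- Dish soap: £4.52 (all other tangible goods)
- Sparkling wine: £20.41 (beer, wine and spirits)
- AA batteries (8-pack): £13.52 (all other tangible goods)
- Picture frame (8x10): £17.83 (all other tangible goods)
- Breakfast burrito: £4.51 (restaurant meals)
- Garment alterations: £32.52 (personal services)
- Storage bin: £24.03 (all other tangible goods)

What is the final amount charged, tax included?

Dish soap £4.52: all other tangible goods → 6% → £0.27
Sparkling wine £20.41: beer, wine and spirits, buyer-exempt → 0% → £0.00
AA batteries (8-pack) £13.52: all other tangible goods → 6% → £0.81
Picture frame (8x10) £17.83: all other tangible goods → 6% → £1.07
Breakfast burrito £4.51: restaurant meals, buyer-exempt → 0% → £0.00
Garment alterations £32.52: personal services → 0% → £0.00
Storage bin £24.03: all other tangible goods → 6% → £1.44
Subtotal = £117.34; tax = £3.59; total due = £120.93

£120.93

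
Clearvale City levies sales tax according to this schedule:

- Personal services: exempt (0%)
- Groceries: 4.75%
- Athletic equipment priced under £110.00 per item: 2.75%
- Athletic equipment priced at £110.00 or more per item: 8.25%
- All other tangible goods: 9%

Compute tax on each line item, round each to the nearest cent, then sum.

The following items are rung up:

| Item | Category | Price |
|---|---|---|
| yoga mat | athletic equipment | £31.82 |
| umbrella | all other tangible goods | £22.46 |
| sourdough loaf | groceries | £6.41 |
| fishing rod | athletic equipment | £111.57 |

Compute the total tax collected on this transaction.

Yoga mat £31.82: athletic equipment, under £110.00 → 2.75% → £0.88
Umbrella £22.46: all other tangible goods → 9% → £2.02
Sourdough loaf £6.41: groceries → 4.75% → £0.30
Fishing rod £111.57: athletic equipment, £110.00 or more → 8.25% → £9.20
Total tax = £0.88 + £2.02 + £0.30 + £9.20 = £12.40

£12.40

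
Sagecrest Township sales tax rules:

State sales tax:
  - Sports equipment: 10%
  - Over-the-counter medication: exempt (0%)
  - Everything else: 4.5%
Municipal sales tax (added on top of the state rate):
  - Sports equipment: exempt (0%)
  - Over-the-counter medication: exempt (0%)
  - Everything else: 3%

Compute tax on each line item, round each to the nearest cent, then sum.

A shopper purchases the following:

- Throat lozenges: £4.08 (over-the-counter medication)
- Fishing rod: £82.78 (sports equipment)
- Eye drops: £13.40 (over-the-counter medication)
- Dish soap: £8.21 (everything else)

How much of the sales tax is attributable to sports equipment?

Fishing rod £82.78: sports equipment → 10% + 0% municipal = 10% → £8.28
Tax on sports equipment = £8.28

£8.28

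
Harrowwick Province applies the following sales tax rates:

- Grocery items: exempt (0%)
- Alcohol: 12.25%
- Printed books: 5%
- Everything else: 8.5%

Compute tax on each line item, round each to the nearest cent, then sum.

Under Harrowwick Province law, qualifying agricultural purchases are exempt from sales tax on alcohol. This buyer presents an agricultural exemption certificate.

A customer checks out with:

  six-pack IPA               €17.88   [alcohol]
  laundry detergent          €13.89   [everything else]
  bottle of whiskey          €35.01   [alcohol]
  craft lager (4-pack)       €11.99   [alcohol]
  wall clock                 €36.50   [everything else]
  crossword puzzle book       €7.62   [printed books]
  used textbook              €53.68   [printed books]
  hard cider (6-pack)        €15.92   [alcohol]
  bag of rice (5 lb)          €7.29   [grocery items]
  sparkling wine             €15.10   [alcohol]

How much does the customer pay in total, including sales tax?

€222.22

Six-pack IPA €17.88: alcohol, buyer-exempt → 0% → €0.00
Laundry detergent €13.89: everything else → 8.5% → €1.18
Bottle of whiskey €35.01: alcohol, buyer-exempt → 0% → €0.00
Craft lager (4-pack) €11.99: alcohol, buyer-exempt → 0% → €0.00
Wall clock €36.50: everything else → 8.5% → €3.10
Crossword puzzle book €7.62: printed books → 5% → €0.38
Used textbook €53.68: printed books → 5% → €2.68
Hard cider (6-pack) €15.92: alcohol, buyer-exempt → 0% → €0.00
Bag of rice (5 lb) €7.29: grocery items → 0% → €0.00
Sparkling wine €15.10: alcohol, buyer-exempt → 0% → €0.00
Subtotal = €214.88; tax = €7.34; total due = €222.22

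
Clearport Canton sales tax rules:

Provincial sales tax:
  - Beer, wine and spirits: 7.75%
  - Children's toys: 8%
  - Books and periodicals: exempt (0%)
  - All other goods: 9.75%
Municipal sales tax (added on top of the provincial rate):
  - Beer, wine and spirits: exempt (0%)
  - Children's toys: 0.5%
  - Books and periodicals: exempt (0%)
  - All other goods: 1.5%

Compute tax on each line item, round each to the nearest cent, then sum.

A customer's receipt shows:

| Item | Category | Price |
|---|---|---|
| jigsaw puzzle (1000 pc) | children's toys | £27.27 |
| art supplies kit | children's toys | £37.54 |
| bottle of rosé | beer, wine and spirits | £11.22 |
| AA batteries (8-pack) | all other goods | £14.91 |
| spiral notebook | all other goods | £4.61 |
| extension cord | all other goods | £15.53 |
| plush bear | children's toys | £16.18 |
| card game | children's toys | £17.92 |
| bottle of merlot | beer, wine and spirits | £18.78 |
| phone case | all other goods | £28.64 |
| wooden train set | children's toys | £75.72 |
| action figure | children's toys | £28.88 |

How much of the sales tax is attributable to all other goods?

AA batteries (8-pack) £14.91: all other goods → 9.75% + 1.5% municipal = 11.25% → £1.68
Spiral notebook £4.61: all other goods → 9.75% + 1.5% municipal = 11.25% → £0.52
Extension cord £15.53: all other goods → 9.75% + 1.5% municipal = 11.25% → £1.75
Phone case £28.64: all other goods → 9.75% + 1.5% municipal = 11.25% → £3.22
Tax on all other goods = £1.68 + £0.52 + £1.75 + £3.22 = £7.17

£7.17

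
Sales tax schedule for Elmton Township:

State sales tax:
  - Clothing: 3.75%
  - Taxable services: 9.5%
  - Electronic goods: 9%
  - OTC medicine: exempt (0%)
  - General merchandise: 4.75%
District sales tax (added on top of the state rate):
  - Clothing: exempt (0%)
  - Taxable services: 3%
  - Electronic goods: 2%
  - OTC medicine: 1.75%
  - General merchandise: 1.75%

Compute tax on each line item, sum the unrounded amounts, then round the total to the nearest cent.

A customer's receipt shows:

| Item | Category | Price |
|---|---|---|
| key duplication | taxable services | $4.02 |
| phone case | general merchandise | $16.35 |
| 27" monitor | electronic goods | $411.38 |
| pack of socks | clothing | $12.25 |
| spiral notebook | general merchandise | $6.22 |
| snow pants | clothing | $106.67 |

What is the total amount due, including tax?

$608.57

Key duplication $4.02: taxable services → 9.5% + 3% district = 12.5% → $0.5025
Phone case $16.35: general merchandise → 4.75% + 1.75% district = 6.5% → $1.06275
27" monitor $411.38: electronic goods → 9% + 2% district = 11% → $45.2518
Pack of socks $12.25: clothing → 3.75% + 0% district = 3.75% → $0.459375
Spiral notebook $6.22: general merchandise → 4.75% + 1.75% district = 6.5% → $0.4043
Snow pants $106.67: clothing → 3.75% + 0% district = 3.75% → $4.000125
Subtotal = $556.89; unrounded tax = $51.68085 → $51.68; total due = $608.57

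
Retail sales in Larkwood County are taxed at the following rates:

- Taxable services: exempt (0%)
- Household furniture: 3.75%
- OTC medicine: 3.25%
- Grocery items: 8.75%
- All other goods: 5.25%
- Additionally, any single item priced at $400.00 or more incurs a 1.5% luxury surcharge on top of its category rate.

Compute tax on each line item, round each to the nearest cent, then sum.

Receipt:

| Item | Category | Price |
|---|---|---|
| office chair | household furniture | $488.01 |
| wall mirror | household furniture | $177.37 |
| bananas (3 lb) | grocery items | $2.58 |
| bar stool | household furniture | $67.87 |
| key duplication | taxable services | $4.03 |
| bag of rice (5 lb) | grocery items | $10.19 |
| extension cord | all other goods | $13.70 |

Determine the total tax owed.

$36.66

Office chair $488.01: household furniture → 3.75% + 1.5% surcharge = 5.25% → $25.62
Wall mirror $177.37: household furniture → 3.75% → $6.65
Bananas (3 lb) $2.58: grocery items → 8.75% → $0.23
Bar stool $67.87: household furniture → 3.75% → $2.55
Key duplication $4.03: taxable services → 0% → $0.00
Bag of rice (5 lb) $10.19: grocery items → 8.75% → $0.89
Extension cord $13.70: all other goods → 5.25% → $0.72
Total tax = $25.62 + $6.65 + $0.23 + $2.55 + $0.89 + $0.72 = $36.66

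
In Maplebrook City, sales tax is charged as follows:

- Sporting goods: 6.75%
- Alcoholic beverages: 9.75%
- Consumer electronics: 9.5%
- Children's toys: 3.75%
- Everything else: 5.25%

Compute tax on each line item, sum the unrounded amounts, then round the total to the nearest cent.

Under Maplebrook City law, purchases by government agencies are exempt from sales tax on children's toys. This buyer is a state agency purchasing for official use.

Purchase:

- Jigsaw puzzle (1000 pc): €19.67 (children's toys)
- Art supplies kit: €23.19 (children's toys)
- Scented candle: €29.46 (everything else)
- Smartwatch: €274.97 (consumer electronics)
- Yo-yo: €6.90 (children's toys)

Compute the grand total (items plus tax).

Jigsaw puzzle (1000 pc) €19.67: children's toys, buyer-exempt → 0% → €0.00
Art supplies kit €23.19: children's toys, buyer-exempt → 0% → €0.00
Scented candle €29.46: everything else → 5.25% → €1.54665
Smartwatch €274.97: consumer electronics → 9.5% → €26.12215
Yo-yo €6.90: children's toys, buyer-exempt → 0% → €0.00
Subtotal = €354.19; unrounded tax = €27.6688 → €27.67; total due = €381.86

€381.86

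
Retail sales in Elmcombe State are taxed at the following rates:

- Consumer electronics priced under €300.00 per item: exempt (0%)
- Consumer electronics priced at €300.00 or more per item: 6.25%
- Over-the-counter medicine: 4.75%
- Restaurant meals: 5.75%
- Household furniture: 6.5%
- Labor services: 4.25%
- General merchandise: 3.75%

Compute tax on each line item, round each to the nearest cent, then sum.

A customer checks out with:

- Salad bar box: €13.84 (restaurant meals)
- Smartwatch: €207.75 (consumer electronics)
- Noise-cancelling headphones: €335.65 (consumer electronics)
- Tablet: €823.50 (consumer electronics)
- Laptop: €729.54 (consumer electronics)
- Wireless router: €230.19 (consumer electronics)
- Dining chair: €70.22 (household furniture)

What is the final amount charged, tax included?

€2534.10

Salad bar box €13.84: restaurant meals → 5.75% → €0.80
Smartwatch €207.75: consumer electronics, under €300.00 → 0% → €0.00
Noise-cancelling headphones €335.65: consumer electronics, €300.00 or more → 6.25% → €20.98
Tablet €823.50: consumer electronics, €300.00 or more → 6.25% → €51.47
Laptop €729.54: consumer electronics, €300.00 or more → 6.25% → €45.60
Wireless router €230.19: consumer electronics, under €300.00 → 0% → €0.00
Dining chair €70.22: household furniture → 6.5% → €4.56
Subtotal = €2410.69; tax = €123.41; total due = €2534.10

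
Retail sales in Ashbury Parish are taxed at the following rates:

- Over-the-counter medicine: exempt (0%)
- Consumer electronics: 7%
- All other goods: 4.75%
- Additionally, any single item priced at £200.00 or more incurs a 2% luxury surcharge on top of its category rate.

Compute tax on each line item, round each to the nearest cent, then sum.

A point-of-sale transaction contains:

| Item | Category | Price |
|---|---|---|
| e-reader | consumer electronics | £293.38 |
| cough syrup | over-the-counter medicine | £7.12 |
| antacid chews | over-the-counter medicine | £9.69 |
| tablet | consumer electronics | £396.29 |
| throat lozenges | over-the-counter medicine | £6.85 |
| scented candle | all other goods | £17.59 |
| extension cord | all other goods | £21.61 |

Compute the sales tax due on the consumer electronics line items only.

£62.07

E-reader £293.38: consumer electronics → 7% + 2% surcharge = 9% → £26.40
Tablet £396.29: consumer electronics → 7% + 2% surcharge = 9% → £35.67
Tax on consumer electronics = £26.40 + £35.67 = £62.07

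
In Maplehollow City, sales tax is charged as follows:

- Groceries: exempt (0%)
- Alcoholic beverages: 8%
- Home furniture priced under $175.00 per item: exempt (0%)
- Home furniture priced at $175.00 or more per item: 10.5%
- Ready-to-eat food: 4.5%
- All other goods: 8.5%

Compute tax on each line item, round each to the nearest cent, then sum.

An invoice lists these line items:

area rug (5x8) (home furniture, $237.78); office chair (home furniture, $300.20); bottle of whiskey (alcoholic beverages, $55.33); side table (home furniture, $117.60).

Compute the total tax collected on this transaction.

$60.92

Area rug (5x8) $237.78: home furniture, $175.00 or more → 10.5% → $24.97
Office chair $300.20: home furniture, $175.00 or more → 10.5% → $31.52
Bottle of whiskey $55.33: alcoholic beverages → 8% → $4.43
Side table $117.60: home furniture, under $175.00 → 0% → $0.00
Total tax = $24.97 + $31.52 + $4.43 = $60.92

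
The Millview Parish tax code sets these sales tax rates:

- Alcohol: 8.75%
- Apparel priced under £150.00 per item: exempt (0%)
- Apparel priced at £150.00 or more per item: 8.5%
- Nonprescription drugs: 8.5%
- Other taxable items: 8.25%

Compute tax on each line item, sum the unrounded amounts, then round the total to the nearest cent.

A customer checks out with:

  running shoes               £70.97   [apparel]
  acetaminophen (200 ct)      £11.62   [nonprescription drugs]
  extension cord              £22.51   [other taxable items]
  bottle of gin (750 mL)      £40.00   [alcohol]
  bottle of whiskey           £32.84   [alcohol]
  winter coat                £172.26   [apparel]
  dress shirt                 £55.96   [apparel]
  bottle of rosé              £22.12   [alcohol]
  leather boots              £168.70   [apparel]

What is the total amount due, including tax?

£637.12

Running shoes £70.97: apparel, under £150.00 → 0% → £0.00
Acetaminophen (200 ct) £11.62: nonprescription drugs → 8.5% → £0.9877
Extension cord £22.51: other taxable items → 8.25% → £1.857075
Bottle of gin (750 mL) £40.00: alcohol → 8.75% → £3.50
Bottle of whiskey £32.84: alcohol → 8.75% → £2.8735
Winter coat £172.26: apparel, £150.00 or more → 8.5% → £14.6421
Dress shirt £55.96: apparel, under £150.00 → 0% → £0.00
Bottle of rosé £22.12: alcohol → 8.75% → £1.9355
Leather boots £168.70: apparel, £150.00 or more → 8.5% → £14.3395
Subtotal = £596.98; unrounded tax = £40.135375 → £40.14; total due = £637.12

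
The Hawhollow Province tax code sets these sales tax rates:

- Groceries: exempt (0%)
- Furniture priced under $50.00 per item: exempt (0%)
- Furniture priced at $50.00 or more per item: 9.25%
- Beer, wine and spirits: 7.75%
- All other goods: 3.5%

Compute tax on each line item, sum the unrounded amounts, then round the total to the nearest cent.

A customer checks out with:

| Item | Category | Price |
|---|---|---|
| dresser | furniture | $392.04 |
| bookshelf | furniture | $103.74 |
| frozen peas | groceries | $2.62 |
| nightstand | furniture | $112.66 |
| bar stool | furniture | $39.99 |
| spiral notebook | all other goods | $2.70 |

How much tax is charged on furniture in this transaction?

Dresser $392.04: furniture, $50.00 or more → 9.25% → $36.2637
Bookshelf $103.74: furniture, $50.00 or more → 9.25% → $9.59595
Nightstand $112.66: furniture, $50.00 or more → 9.25% → $10.42105
Bar stool $39.99: furniture, under $50.00 → 0% → $0.00
Tax on furniture: unrounded sum = $56.2807 → $56.28

$56.28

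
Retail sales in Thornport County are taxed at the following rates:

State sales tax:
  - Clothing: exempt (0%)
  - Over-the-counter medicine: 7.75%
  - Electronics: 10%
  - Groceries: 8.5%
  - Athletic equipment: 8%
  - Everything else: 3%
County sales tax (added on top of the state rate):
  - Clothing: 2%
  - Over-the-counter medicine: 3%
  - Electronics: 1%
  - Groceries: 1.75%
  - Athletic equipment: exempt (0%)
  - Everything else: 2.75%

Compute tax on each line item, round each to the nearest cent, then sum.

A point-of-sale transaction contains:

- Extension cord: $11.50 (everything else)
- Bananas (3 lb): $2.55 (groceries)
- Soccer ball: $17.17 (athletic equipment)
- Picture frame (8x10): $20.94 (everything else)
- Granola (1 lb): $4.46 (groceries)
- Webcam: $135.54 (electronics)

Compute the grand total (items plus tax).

Extension cord $11.50: everything else → 3% + 2.75% county = 5.75% → $0.66
Bananas (3 lb) $2.55: groceries → 8.5% + 1.75% county = 10.25% → $0.26
Soccer ball $17.17: athletic equipment → 8% + 0% county = 8% → $1.37
Picture frame (8x10) $20.94: everything else → 3% + 2.75% county = 5.75% → $1.20
Granola (1 lb) $4.46: groceries → 8.5% + 1.75% county = 10.25% → $0.46
Webcam $135.54: electronics → 10% + 1% county = 11% → $14.91
Subtotal = $192.16; tax = $18.86; total due = $211.02

$211.02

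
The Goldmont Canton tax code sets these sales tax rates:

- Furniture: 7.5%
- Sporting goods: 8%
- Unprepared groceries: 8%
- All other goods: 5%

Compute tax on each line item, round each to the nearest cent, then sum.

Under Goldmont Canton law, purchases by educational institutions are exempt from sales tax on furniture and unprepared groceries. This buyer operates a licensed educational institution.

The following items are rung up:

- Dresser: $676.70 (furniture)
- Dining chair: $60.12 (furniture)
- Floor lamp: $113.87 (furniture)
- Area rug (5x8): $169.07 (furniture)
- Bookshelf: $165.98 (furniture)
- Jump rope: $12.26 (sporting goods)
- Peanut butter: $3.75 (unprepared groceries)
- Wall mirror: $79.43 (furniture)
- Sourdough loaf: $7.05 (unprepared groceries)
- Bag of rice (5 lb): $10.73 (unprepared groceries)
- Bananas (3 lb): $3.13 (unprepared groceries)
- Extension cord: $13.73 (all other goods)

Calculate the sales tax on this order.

$1.67

Dresser $676.70: furniture, buyer-exempt → 0% → $0.00
Dining chair $60.12: furniture, buyer-exempt → 0% → $0.00
Floor lamp $113.87: furniture, buyer-exempt → 0% → $0.00
Area rug (5x8) $169.07: furniture, buyer-exempt → 0% → $0.00
Bookshelf $165.98: furniture, buyer-exempt → 0% → $0.00
Jump rope $12.26: sporting goods → 8% → $0.98
Peanut butter $3.75: unprepared groceries, buyer-exempt → 0% → $0.00
Wall mirror $79.43: furniture, buyer-exempt → 0% → $0.00
Sourdough loaf $7.05: unprepared groceries, buyer-exempt → 0% → $0.00
Bag of rice (5 lb) $10.73: unprepared groceries, buyer-exempt → 0% → $0.00
Bananas (3 lb) $3.13: unprepared groceries, buyer-exempt → 0% → $0.00
Extension cord $13.73: all other goods → 5% → $0.69
Total tax = $0.98 + $0.69 = $1.67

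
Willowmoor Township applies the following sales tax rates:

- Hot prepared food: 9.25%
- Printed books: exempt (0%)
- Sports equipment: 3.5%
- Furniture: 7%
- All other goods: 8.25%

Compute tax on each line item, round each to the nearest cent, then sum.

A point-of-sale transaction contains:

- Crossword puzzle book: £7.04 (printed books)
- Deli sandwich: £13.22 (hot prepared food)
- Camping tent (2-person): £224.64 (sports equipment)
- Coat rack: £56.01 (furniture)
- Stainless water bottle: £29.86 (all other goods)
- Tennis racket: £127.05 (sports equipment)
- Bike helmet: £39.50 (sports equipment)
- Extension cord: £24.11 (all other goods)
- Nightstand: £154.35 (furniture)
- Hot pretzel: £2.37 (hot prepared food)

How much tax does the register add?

Crossword puzzle book £7.04: printed books → 0% → £0.00
Deli sandwich £13.22: hot prepared food → 9.25% → £1.22
Camping tent (2-person) £224.64: sports equipment → 3.5% → £7.86
Coat rack £56.01: furniture → 7% → £3.92
Stainless water bottle £29.86: all other goods → 8.25% → £2.46
Tennis racket £127.05: sports equipment → 3.5% → £4.45
Bike helmet £39.50: sports equipment → 3.5% → £1.38
Extension cord £24.11: all other goods → 8.25% → £1.99
Nightstand £154.35: furniture → 7% → £10.80
Hot pretzel £2.37: hot prepared food → 9.25% → £0.22
Total tax = £1.22 + £7.86 + £3.92 + £2.46 + £4.45 + £1.38 + £1.99 + £10.80 + £0.22 = £34.30

£34.30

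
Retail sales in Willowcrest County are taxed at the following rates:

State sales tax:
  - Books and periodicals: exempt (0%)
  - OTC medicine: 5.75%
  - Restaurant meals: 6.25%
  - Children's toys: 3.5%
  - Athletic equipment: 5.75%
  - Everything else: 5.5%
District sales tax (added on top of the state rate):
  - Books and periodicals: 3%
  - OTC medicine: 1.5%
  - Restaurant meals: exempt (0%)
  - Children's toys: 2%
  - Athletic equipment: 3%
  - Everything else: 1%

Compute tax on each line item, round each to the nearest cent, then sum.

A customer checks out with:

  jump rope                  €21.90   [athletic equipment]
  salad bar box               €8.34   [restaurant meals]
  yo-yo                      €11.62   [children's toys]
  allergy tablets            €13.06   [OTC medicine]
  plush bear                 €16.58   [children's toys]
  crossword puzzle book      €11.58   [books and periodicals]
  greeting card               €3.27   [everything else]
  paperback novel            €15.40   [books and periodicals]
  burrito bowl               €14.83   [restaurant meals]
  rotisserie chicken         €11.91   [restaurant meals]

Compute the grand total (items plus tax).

Jump rope €21.90: athletic equipment → 5.75% + 3% district = 8.75% → €1.92
Salad bar box €8.34: restaurant meals → 6.25% + 0% district = 6.25% → €0.52
Yo-yo €11.62: children's toys → 3.5% + 2% district = 5.5% → €0.64
Allergy tablets €13.06: OTC medicine → 5.75% + 1.5% district = 7.25% → €0.95
Plush bear €16.58: children's toys → 3.5% + 2% district = 5.5% → €0.91
Crossword puzzle book €11.58: books and periodicals → 0% + 3% district = 3% → €0.35
Greeting card €3.27: everything else → 5.5% + 1% district = 6.5% → €0.21
Paperback novel €15.40: books and periodicals → 0% + 3% district = 3% → €0.46
Burrito bowl €14.83: restaurant meals → 6.25% + 0% district = 6.25% → €0.93
Rotisserie chicken €11.91: restaurant meals → 6.25% + 0% district = 6.25% → €0.74
Subtotal = €128.49; tax = €7.63; total due = €136.12

€136.12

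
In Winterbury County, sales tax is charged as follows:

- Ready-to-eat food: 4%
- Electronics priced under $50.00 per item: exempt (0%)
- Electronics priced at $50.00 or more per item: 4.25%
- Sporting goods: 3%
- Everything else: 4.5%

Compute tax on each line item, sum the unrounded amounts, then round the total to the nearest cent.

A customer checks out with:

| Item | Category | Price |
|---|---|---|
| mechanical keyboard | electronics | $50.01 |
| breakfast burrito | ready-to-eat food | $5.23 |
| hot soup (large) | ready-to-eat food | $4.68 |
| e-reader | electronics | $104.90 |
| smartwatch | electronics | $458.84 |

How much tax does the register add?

$26.48

Mechanical keyboard $50.01: electronics, $50.00 or more → 4.25% → $2.125425
Breakfast burrito $5.23: ready-to-eat food → 4% → $0.2092
Hot soup (large) $4.68: ready-to-eat food → 4% → $0.1872
E-reader $104.90: electronics, $50.00 or more → 4.25% → $4.45825
Smartwatch $458.84: electronics, $50.00 or more → 4.25% → $19.5007
Unrounded tax sum = $26.480775 → $26.48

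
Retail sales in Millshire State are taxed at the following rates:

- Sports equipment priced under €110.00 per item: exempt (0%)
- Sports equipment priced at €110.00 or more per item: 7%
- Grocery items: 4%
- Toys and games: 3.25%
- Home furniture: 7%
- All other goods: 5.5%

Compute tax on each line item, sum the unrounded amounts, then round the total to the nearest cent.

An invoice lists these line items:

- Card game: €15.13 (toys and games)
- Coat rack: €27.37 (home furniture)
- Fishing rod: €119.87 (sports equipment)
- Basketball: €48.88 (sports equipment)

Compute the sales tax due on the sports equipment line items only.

Fishing rod €119.87: sports equipment, €110.00 or more → 7% → €8.3909
Basketball €48.88: sports equipment, under €110.00 → 0% → €0.00
Tax on sports equipment: unrounded sum = €8.3909 → €8.39

€8.39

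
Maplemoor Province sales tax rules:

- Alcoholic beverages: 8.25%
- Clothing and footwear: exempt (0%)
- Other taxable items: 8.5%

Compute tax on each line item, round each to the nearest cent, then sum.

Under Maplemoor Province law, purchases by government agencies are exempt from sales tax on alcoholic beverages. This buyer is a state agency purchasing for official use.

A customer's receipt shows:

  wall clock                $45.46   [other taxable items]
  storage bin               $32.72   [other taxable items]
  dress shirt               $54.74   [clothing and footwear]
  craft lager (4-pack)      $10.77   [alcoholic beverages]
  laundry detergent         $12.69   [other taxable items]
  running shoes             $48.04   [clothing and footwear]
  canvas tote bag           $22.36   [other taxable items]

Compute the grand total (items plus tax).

$236.40

Wall clock $45.46: other taxable items → 8.5% → $3.86
Storage bin $32.72: other taxable items → 8.5% → $2.78
Dress shirt $54.74: clothing and footwear → 0% → $0.00
Craft lager (4-pack) $10.77: alcoholic beverages, buyer-exempt → 0% → $0.00
Laundry detergent $12.69: other taxable items → 8.5% → $1.08
Running shoes $48.04: clothing and footwear → 0% → $0.00
Canvas tote bag $22.36: other taxable items → 8.5% → $1.90
Subtotal = $226.78; tax = $9.62; total due = $236.40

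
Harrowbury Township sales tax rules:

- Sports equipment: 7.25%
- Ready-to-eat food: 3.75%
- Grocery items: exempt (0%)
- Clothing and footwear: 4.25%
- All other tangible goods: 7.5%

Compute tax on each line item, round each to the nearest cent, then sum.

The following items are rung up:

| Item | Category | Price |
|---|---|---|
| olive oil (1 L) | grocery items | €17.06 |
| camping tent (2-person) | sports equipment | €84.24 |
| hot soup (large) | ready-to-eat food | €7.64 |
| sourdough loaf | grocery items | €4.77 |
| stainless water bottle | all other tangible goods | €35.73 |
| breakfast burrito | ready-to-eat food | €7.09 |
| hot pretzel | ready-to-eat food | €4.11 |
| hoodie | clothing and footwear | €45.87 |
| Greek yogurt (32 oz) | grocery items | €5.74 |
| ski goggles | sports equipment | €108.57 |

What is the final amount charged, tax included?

Olive oil (1 L) €17.06: grocery items → 0% → €0.00
Camping tent (2-person) €84.24: sports equipment → 7.25% → €6.11
Hot soup (large) €7.64: ready-to-eat food → 3.75% → €0.29
Sourdough loaf €4.77: grocery items → 0% → €0.00
Stainless water bottle €35.73: all other tangible goods → 7.5% → €2.68
Breakfast burrito €7.09: ready-to-eat food → 3.75% → €0.27
Hot pretzel €4.11: ready-to-eat food → 3.75% → €0.15
Hoodie €45.87: clothing and footwear → 4.25% → €1.95
Greek yogurt (32 oz) €5.74: grocery items → 0% → €0.00
Ski goggles €108.57: sports equipment → 7.25% → €7.87
Subtotal = €320.82; tax = €19.32; total due = €340.14

€340.14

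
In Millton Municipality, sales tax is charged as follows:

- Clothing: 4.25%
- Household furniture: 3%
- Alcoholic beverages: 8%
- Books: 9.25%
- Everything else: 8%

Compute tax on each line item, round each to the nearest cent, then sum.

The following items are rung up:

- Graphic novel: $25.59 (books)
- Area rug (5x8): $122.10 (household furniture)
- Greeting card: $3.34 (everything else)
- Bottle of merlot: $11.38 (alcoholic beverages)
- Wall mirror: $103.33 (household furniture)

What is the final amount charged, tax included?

Graphic novel $25.59: books → 9.25% → $2.37
Area rug (5x8) $122.10: household furniture → 3% → $3.66
Greeting card $3.34: everything else → 8% → $0.27
Bottle of merlot $11.38: alcoholic beverages → 8% → $0.91
Wall mirror $103.33: household furniture → 3% → $3.10
Subtotal = $265.74; tax = $10.31; total due = $276.05

$276.05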